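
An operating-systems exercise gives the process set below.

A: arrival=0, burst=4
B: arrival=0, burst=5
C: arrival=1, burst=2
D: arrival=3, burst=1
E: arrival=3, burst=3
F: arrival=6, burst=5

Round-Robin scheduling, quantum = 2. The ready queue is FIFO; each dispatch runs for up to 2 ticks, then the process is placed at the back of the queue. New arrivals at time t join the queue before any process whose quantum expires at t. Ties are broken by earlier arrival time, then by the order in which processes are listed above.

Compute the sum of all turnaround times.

Gantt: | A 0-2 | B 2-4 | C 4-6 | A 6-8 | D 8-9 | E 9-11 | B 11-13 | F 13-15 | E 15-16 | B 16-17 | F 17-20 |
Completion: A=8  B=17  C=6  D=9  E=16  F=20
Turnaround = completion − arrival: A=8, B=17, C=5, D=6, E=13, F=14
Total turnaround = 8 + 17 + 5 + 6 + 13 + 14 = 63

63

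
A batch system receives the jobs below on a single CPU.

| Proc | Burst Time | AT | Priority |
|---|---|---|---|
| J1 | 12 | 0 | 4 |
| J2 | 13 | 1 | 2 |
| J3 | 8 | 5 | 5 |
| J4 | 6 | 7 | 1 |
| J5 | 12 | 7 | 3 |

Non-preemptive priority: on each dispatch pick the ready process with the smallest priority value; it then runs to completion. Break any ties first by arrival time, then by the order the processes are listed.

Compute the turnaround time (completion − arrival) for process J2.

Schedule: | J1 0-12 | J4 12-18 | J2 18-31 | J5 31-43 | J3 43-51 |
Completion: J1=12  J2=31  J3=51  J4=18  J5=43
Turnaround (C−A): J1=12  J2=30  J3=46  J4=11  J5=36
Turnaround(J2) = completion − arrival = 31 − 1 = 30

30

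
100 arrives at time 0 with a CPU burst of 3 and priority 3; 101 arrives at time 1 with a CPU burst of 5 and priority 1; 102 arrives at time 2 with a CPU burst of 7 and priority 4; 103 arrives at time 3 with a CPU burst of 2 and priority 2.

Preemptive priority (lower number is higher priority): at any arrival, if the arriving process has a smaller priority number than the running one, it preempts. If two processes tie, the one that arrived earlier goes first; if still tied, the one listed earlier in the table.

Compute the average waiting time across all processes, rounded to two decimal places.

Schedule: | 100 0-1 | 101 1-6 | 103 6-8 | 100 8-10 | 102 10-17 |
Completion: 100=10  101=6  102=17  103=8
Turnaround (C−A): 100=10  101=5  102=15  103=5
Waiting times: 100=7, 101=0, 102=8, 103=3
Average waiting = (7+0+8+3) / 4 = 18/4 = 4.50

4.50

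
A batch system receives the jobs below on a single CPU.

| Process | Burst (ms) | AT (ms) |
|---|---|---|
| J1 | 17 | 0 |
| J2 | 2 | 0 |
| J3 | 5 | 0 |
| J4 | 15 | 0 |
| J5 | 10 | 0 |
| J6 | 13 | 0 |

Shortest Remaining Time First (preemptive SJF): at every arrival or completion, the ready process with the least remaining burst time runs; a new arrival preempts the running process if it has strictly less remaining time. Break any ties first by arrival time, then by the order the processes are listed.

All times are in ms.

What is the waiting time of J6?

Gantt: | J2 0-2 | J3 2-7 | J5 7-17 | J6 17-30 | J4 30-45 | J1 45-62 |
Completion: J1=62  J2=2  J3=7  J4=45  J5=17  J6=30
Waiting(J6) = turnaround − burst = 30 − 13 = 17

17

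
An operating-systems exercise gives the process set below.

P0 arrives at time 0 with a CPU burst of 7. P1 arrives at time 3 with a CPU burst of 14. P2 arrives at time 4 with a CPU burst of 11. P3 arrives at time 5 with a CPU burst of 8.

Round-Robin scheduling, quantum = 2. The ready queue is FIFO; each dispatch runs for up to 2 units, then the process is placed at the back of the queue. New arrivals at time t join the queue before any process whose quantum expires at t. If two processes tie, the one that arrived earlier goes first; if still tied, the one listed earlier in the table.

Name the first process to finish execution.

Gantt: | P0 0-4 | P1 4-6 | P2 6-8 | P0 8-10 | P3 10-12 | P1 12-14 | P2 14-16 | P0 16-17 | P3 17-19 | P1 19-21 | P2 21-23 | P3 23-25 | P1 25-27 | P2 27-29 | P3 29-31 | P1 31-33 | P2 33-35 | P1 35-37 | P2 37-38 | P1 38-40 |
Completion: P0=17  P1=40  P2=38  P3=31
Turnaround (C−A): P0=17  P1=37  P2=34  P3=26
Finish order: P0 → P3 → P2 → P1

P0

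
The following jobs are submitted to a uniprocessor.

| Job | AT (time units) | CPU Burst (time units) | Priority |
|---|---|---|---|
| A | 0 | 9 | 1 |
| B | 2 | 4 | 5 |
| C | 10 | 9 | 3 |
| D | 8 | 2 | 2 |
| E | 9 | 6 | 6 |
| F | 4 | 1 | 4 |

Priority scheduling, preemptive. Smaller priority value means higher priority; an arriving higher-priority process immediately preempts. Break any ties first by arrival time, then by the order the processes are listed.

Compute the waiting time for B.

Schedule: | A 0-9 | D 9-11 | C 11-20 | F 20-21 | B 21-25 | E 25-31 |
Completion: A=9  B=25  C=20  D=11  E=31  F=21
Turnaround (C−A): A=9  B=23  C=10  D=3  E=22  F=17
Waiting(B) = turnaround − burst = 23 − 4 = 19

19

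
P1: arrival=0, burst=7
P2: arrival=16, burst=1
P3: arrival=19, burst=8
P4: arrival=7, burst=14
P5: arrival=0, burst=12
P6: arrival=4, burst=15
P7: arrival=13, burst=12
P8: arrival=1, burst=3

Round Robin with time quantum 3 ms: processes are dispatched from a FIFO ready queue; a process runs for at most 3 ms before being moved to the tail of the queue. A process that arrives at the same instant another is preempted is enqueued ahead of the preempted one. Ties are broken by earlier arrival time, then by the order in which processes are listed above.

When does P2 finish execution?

Gantt: | P1 0-3 | P5 3-6 | P8 6-9 | P1 9-12 | P6 12-15 | P5 15-18 | P4 18-21 | P1 21-22 | P7 22-25 | P6 25-28 | P2 28-29 | P5 29-32 | P3 32-35 | P4 35-38 | P7 38-41 | P6 41-44 | P5 44-47 | P3 47-50 | P4 50-53 | P7 53-56 | P6 56-59 | P3 59-61 | P4 61-64 | P7 64-67 | P6 67-70 | P4 70-72 |
Completion: P1=22  P2=29  P3=61  P4=72  P5=47  P6=70  P7=67  P8=9
Turnaround (C−A): P1=22  P2=13  P3=42  P4=65  P5=47  P6=66  P7=54  P8=8

29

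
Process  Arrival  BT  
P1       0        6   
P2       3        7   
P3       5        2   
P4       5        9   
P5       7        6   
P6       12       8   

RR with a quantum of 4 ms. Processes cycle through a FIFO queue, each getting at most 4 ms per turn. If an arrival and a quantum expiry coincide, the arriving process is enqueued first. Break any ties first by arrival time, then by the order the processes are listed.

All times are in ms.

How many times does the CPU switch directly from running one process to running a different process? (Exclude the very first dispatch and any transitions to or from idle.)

Timeline: | P1 0-4 | P2 4-8 | P1 8-10 | P3 10-12 | P4 12-16 | P5 16-20 | P2 20-23 | P6 23-27 | P4 27-31 | P5 31-33 | P6 33-37 | P4 37-38 |
Completion: P1=10  P2=23  P3=12  P4=38  P5=33  P6=37
Turnaround (C−A): P1=10  P2=20  P3=7  P4=33  P5=26  P6=25

11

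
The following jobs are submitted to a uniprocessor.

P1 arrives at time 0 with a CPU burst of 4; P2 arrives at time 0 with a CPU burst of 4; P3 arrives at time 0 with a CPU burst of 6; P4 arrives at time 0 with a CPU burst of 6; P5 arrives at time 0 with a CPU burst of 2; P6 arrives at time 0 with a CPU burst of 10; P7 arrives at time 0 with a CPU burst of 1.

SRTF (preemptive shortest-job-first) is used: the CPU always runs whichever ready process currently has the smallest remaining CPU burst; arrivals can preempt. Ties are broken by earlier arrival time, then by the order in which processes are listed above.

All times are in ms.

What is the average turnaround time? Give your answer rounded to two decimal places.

Gantt: | P7 0-1 | P5 1-3 | P1 3-7 | P2 7-11 | P3 11-17 | P4 17-23 | P6 23-33 |
Completion: P1=7  P2=11  P3=17  P4=23  P5=3  P6=33  P7=1
Turnaround (C−A): P1=7  P2=11  P3=17  P4=23  P5=3  P6=33  P7=1
Turnaround times: P1=7, P2=11, P3=17, P4=23, P5=3, P6=33, P7=1
Average turnaround = (7+11+17+23+3+33+1) / 7 = 95/7 = 13.57

13.57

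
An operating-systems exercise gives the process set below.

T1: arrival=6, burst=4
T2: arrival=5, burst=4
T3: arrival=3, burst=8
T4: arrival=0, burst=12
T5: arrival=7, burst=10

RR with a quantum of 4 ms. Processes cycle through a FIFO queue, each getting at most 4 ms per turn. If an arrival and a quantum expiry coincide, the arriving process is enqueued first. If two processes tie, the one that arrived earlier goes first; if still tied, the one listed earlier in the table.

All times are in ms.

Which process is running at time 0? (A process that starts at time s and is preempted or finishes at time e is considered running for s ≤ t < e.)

T4

Timeline: | T4 0-4 | T3 4-8 | T4 8-12 | T2 12-16 | T1 16-20 | T5 20-24 | T3 24-28 | T4 28-32 | T5 32-38 |
Completion: T1=20  T2=16  T3=28  T4=32  T5=38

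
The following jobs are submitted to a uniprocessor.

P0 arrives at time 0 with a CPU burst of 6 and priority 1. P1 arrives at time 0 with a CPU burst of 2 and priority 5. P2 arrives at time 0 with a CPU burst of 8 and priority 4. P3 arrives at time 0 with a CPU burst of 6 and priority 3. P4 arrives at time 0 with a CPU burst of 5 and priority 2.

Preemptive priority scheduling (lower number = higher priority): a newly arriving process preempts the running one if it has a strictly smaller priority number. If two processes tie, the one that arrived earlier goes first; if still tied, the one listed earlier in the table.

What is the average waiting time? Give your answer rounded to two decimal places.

11.80

Gantt: | P0 0-6 | P4 6-11 | P3 11-17 | P2 17-25 | P1 25-27 |
Completion: P0=6  P1=27  P2=25  P3=17  P4=11
Waiting times: P0=0, P1=25, P2=17, P3=11, P4=6
Average waiting = (0+25+17+11+6) / 5 = 59/5 = 11.80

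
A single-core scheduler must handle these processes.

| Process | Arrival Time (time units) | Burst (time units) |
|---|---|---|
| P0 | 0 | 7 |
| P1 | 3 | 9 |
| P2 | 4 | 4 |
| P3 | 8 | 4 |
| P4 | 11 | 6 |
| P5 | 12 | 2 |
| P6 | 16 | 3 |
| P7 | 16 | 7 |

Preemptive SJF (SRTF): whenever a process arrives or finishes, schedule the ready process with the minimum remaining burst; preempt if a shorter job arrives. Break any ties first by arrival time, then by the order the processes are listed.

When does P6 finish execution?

Timeline: | P0 0-7 | P2 7-11 | P3 11-12 | P5 12-14 | P3 14-17 | P6 17-20 | P4 20-26 | P7 26-33 | P1 33-42 |
Completion: P0=7  P1=42  P2=11  P3=17  P4=26  P5=14  P6=20  P7=33
Turnaround (C−A): P0=7  P1=39  P2=7  P3=9  P4=15  P5=2  P6=4  P7=17

20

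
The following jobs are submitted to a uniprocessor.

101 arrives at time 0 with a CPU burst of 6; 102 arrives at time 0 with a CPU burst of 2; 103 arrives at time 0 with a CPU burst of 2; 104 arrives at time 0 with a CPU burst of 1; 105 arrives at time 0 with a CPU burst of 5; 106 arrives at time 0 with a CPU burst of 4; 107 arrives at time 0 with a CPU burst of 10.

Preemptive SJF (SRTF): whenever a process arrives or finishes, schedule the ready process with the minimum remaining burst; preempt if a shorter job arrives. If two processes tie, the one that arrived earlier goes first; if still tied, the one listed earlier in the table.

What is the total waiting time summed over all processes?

52

Schedule: | 104 0-1 | 102 1-3 | 103 3-5 | 106 5-9 | 105 9-14 | 101 14-20 | 107 20-30 |
Completion: 101=20  102=3  103=5  104=1  105=14  106=9  107=30
Turnaround (C−A): 101=20  102=3  103=5  104=1  105=14  106=9  107=30
Waiting = turnaround − burst: 101=14, 102=1, 103=3, 104=0, 105=9, 106=5, 107=20
Total waiting = 14 + 1 + 3 + 0 + 9 + 5 + 20 = 52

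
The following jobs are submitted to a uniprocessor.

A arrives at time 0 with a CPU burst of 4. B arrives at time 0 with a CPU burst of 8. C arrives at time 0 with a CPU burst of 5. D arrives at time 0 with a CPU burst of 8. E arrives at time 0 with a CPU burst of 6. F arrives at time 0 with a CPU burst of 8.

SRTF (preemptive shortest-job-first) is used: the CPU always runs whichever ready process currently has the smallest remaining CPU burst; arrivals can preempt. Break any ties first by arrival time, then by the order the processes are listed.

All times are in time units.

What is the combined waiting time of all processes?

Timeline: | A 0-4 | C 4-9 | E 9-15 | B 15-23 | D 23-31 | F 31-39 |
Completion: A=4  B=23  C=9  D=31  E=15  F=39
Waiting = turnaround − burst: A=0, B=15, C=4, D=23, E=9, F=31
Total waiting = 0 + 15 + 4 + 23 + 9 + 31 = 82

82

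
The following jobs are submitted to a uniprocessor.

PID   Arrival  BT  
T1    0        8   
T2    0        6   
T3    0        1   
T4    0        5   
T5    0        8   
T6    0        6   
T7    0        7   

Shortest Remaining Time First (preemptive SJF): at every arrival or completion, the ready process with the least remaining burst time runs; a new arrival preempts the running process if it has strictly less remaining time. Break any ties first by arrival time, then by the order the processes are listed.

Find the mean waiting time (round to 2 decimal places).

Schedule: | T3 0-1 | T4 1-6 | T2 6-12 | T6 12-18 | T7 18-25 | T1 25-33 | T5 33-41 |
Completion: T1=33  T2=12  T3=1  T4=6  T5=41  T6=18  T7=25
Turnaround (C−A): T1=33  T2=12  T3=1  T4=6  T5=41  T6=18  T7=25
Waiting times: T1=25, T2=6, T3=0, T4=1, T5=33, T6=12, T7=18
Average waiting = (25+6+0+1+33+12+18) / 7 = 95/7 = 13.57

13.57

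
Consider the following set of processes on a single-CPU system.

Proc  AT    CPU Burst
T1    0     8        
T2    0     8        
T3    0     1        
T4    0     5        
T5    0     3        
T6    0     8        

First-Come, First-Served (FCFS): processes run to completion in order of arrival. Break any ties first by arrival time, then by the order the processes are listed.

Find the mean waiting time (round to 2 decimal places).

14.67

Timeline: | T1 0-8 | T2 8-16 | T3 16-17 | T4 17-22 | T5 22-25 | T6 25-33 |
Completion: T1=8  T2=16  T3=17  T4=22  T5=25  T6=33
Turnaround (C−A): T1=8  T2=16  T3=17  T4=22  T5=25  T6=33
Waiting times: T1=0, T2=8, T3=16, T4=17, T5=22, T6=25
Average waiting = (0+8+16+17+22+25) / 6 = 88/6 = 14.67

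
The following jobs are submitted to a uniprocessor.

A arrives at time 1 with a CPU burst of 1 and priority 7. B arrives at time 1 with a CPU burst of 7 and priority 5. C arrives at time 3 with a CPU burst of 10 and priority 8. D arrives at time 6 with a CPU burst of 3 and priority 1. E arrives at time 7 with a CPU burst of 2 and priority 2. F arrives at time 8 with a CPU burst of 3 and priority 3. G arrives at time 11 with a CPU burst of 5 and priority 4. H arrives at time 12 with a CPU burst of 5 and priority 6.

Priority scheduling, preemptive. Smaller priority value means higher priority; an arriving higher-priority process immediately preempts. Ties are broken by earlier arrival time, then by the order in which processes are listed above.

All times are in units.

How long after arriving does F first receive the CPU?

3

Timeline: | idle 0-1 | B 1-6 | D 6-9 | E 9-11 | F 11-14 | G 14-19 | B 19-21 | H 21-26 | A 26-27 | C 27-37 |
Completion: A=27  B=21  C=37  D=9  E=11  F=14  G=19  H=26
Response(F) = first start − arrival = 11 − 8 = 3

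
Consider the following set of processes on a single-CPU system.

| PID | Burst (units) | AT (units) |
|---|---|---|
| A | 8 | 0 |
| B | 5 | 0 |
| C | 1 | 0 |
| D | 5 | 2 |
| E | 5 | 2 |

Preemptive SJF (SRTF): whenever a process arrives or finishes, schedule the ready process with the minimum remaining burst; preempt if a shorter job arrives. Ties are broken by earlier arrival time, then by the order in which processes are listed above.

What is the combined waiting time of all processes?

30

Gantt: | C 0-1 | B 1-6 | D 6-11 | E 11-16 | A 16-24 |
Completion: A=24  B=6  C=1  D=11  E=16
Waiting = turnaround − burst: A=16, B=1, C=0, D=4, E=9
Total waiting = 16 + 1 + 0 + 4 + 9 = 30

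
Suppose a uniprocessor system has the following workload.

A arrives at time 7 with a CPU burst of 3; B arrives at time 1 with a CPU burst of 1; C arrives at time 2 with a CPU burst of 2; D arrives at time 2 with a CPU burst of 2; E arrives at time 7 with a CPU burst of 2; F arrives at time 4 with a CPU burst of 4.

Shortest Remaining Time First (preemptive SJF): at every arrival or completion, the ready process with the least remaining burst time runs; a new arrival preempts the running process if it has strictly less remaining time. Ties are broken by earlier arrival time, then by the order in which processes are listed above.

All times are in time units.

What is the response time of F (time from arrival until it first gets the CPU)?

Schedule: | idle 0-1 | B 1-2 | C 2-4 | D 4-6 | F 6-7 | E 7-9 | F 9-12 | A 12-15 |
Completion: A=15  B=2  C=4  D=6  E=9  F=12
Turnaround (C−A): A=8  B=1  C=2  D=4  E=2  F=8
Response(F) = first start − arrival = 6 − 4 = 2

2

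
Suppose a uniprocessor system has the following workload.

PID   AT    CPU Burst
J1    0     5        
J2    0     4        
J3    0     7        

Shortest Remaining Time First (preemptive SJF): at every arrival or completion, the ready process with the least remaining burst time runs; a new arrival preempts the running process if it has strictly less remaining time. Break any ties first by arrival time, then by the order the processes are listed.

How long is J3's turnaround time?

Gantt: | J2 0-4 | J1 4-9 | J3 9-16 |
Completion: J1=9  J2=4  J3=16
Turnaround(J3) = completion − arrival = 16 − 0 = 16

16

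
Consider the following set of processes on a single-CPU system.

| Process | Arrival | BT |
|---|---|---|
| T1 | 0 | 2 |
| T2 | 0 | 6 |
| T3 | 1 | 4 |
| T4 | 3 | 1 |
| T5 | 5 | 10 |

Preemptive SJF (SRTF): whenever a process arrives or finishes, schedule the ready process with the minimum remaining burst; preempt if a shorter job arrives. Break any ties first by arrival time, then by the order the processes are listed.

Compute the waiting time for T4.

Timeline: | T1 0-2 | T3 2-3 | T4 3-4 | T3 4-7 | T2 7-13 | T5 13-23 |
Completion: T1=2  T2=13  T3=7  T4=4  T5=23
Waiting(T4) = turnaround − burst = 1 − 1 = 0

0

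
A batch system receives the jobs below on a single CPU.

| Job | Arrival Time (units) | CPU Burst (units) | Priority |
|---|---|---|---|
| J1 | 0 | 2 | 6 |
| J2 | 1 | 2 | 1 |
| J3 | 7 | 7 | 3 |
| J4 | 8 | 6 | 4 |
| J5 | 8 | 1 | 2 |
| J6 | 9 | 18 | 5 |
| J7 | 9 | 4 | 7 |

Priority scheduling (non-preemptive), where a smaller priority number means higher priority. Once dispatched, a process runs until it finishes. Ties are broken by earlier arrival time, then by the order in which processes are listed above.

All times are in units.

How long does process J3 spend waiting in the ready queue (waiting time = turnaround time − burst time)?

0

Schedule: | J1 0-2 | J2 2-4 | idle 4-7 | J3 7-14 | J5 14-15 | J4 15-21 | J6 21-39 | J7 39-43 |
Completion: J1=2  J2=4  J3=14  J4=21  J5=15  J6=39  J7=43
Turnaround (C−A): J1=2  J2=3  J3=7  J4=13  J5=7  J6=30  J7=34
Waiting(J3) = turnaround − burst = 7 − 7 = 0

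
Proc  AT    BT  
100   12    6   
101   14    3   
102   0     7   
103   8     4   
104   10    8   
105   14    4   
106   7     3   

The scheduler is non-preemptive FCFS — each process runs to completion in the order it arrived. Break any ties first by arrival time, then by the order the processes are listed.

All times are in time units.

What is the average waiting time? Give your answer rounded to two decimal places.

6.71

Schedule: | 102 0-7 | 106 7-10 | 103 10-14 | 104 14-22 | 100 22-28 | 101 28-31 | 105 31-35 |
Completion: 100=28  101=31  102=7  103=14  104=22  105=35  106=10
Waiting times: 100=10, 101=14, 102=0, 103=2, 104=4, 105=17, 106=0
Average waiting = (10+14+0+2+4+17+0) / 7 = 47/7 = 6.71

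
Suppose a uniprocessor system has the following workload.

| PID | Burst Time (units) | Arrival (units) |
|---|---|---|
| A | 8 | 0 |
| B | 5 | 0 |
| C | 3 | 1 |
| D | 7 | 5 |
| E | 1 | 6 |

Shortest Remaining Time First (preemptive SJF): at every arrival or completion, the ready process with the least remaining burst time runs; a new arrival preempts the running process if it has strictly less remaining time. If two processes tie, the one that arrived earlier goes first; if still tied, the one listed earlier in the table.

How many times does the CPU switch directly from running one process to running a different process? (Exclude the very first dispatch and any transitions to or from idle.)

6

Timeline: | B 0-1 | C 1-4 | B 4-6 | E 6-7 | B 7-9 | D 9-16 | A 16-24 |
Completion: A=24  B=9  C=4  D=16  E=7
Turnaround (C−A): A=24  B=9  C=3  D=11  E=1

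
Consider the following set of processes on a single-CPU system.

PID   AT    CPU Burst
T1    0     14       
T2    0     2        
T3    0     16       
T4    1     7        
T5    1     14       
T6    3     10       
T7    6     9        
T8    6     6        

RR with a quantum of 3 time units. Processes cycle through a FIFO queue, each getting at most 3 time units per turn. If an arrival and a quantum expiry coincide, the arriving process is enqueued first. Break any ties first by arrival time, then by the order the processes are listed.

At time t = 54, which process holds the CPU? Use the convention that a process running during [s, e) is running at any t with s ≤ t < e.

T6

Timeline: | T1 0-3 | T2 3-5 | T3 5-8 | T4 8-11 | T5 11-14 | T6 14-17 | T1 17-20 | T7 20-23 | T8 23-26 | T3 26-29 | T4 29-32 | T5 32-35 | T6 35-38 | T1 38-41 | T7 41-44 | T8 44-47 | T3 47-50 | T4 50-51 | T5 51-54 | T6 54-57 | T1 57-60 | T7 60-63 | T3 63-66 | T5 66-69 | T6 69-70 | T1 70-72 | T3 72-75 | T5 75-77 | T3 77-78 |
Completion: T1=72  T2=5  T3=78  T4=51  T5=77  T6=70  T7=63  T8=47
Turnaround (C−A): T1=72  T2=5  T3=78  T4=50  T5=76  T6=67  T7=57  T8=41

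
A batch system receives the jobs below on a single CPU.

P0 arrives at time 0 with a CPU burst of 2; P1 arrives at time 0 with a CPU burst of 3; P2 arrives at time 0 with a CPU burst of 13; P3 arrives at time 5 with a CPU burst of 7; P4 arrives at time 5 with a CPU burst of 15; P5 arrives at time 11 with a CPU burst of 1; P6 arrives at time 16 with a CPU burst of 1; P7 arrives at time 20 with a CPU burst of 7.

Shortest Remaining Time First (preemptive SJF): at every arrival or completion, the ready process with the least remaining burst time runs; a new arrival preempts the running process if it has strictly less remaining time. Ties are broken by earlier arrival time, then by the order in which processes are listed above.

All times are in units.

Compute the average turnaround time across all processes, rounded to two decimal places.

12.75

Timeline: | P0 0-2 | P1 2-5 | P3 5-12 | P5 12-13 | P2 13-16 | P6 16-17 | P2 17-27 | P7 27-34 | P4 34-49 |
Completion: P0=2  P1=5  P2=27  P3=12  P4=49  P5=13  P6=17  P7=34
Turnaround (C−A): P0=2  P1=5  P2=27  P3=7  P4=44  P5=2  P6=1  P7=14
Turnaround times: P0=2, P1=5, P2=27, P3=7, P4=44, P5=2, P6=1, P7=14
Average turnaround = (2+5+27+7+44+2+1+14) / 8 = 102/8 = 12.75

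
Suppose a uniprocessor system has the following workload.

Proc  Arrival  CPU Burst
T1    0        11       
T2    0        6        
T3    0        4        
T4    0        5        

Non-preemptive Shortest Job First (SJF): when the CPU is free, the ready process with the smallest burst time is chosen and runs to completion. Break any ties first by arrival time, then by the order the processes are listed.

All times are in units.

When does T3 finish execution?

4

Schedule: | T3 0-4 | T4 4-9 | T2 9-15 | T1 15-26 |
Completion: T1=26  T2=15  T3=4  T4=9
Turnaround (C−A): T1=26  T2=15  T3=4  T4=9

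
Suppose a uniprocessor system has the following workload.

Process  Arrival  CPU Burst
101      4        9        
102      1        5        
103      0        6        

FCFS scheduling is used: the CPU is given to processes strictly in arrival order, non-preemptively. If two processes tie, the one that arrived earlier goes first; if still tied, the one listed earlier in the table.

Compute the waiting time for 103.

0

Timeline: | 103 0-6 | 102 6-11 | 101 11-20 |
Completion: 101=20  102=11  103=6
Turnaround (C−A): 101=16  102=10  103=6
Waiting(103) = turnaround − burst = 6 − 6 = 0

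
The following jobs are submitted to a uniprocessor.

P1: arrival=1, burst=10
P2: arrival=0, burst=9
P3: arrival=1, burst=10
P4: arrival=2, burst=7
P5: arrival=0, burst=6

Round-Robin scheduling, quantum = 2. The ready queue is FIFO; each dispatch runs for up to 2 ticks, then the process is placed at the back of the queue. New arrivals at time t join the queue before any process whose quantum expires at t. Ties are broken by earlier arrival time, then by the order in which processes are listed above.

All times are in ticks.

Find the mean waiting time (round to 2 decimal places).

Timeline: | P2 0-2 | P5 2-4 | P1 4-6 | P3 6-8 | P4 8-10 | P2 10-12 | P5 12-14 | P1 14-16 | P3 16-18 | P4 18-20 | P2 20-22 | P5 22-24 | P1 24-26 | P3 26-28 | P4 28-30 | P2 30-32 | P1 32-34 | P3 34-36 | P4 36-37 | P2 37-38 | P1 38-40 | P3 40-42 |
Completion: P1=40  P2=38  P3=42  P4=37  P5=24
Turnaround (C−A): P1=39  P2=38  P3=41  P4=35  P5=24
Waiting times: P1=29, P2=29, P3=31, P4=28, P5=18
Average waiting = (29+29+31+28+18) / 5 = 135/5 = 27.00

27.00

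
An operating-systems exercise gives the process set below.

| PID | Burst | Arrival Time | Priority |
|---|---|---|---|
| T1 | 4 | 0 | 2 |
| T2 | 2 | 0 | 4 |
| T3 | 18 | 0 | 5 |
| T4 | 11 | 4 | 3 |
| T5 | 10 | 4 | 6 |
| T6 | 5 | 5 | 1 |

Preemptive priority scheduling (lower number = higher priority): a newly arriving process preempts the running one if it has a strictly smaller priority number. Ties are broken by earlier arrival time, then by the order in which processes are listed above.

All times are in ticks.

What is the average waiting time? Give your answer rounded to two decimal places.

Gantt: | T1 0-4 | T4 4-5 | T6 5-10 | T4 10-20 | T2 20-22 | T3 22-40 | T5 40-50 |
Completion: T1=4  T2=22  T3=40  T4=20  T5=50  T6=10
Turnaround (C−A): T1=4  T2=22  T3=40  T4=16  T5=46  T6=5
Waiting times: T1=0, T2=20, T3=22, T4=5, T5=36, T6=0
Average waiting = (0+20+22+5+36+0) / 6 = 83/6 = 13.83

13.83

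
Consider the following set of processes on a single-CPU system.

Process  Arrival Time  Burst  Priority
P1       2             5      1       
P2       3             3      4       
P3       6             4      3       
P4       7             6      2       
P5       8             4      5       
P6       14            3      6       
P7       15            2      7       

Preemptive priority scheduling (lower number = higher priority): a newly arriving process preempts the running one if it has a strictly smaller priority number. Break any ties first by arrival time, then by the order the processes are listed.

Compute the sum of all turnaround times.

Timeline: | idle 0-2 | P1 2-7 | P4 7-13 | P3 13-17 | P2 17-20 | P5 20-24 | P6 24-27 | P7 27-29 |
Completion: P1=7  P2=20  P3=17  P4=13  P5=24  P6=27  P7=29
Turnaround = completion − arrival: P1=5, P2=17, P3=11, P4=6, P5=16, P6=13, P7=14
Total turnaround = 5 + 17 + 11 + 6 + 16 + 13 + 14 = 82

82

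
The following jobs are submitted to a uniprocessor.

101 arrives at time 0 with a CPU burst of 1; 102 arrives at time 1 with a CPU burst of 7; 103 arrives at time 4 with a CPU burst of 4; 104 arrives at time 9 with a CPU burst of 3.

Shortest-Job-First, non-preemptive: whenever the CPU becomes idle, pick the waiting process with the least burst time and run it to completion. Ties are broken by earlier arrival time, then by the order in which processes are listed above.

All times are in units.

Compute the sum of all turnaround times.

Timeline: | 101 0-1 | 102 1-8 | 103 8-12 | 104 12-15 |
Completion: 101=1  102=8  103=12  104=15
Turnaround = completion − arrival: 101=1, 102=7, 103=8, 104=6
Total turnaround = 1 + 7 + 8 + 6 = 22

22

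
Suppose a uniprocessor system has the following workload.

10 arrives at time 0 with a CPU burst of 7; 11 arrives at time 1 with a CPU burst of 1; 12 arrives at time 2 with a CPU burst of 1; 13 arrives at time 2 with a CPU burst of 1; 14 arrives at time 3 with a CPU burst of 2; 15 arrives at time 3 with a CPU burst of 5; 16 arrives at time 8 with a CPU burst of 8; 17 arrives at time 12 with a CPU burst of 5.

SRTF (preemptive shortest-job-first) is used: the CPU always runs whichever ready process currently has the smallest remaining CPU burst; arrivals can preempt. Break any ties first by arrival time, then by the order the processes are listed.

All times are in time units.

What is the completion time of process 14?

6

Schedule: | 10 0-1 | 11 1-2 | 12 2-3 | 13 3-4 | 14 4-6 | 15 6-11 | 10 11-17 | 17 17-22 | 16 22-30 |
Completion: 10=17  11=2  12=3  13=4  14=6  15=11  16=30  17=22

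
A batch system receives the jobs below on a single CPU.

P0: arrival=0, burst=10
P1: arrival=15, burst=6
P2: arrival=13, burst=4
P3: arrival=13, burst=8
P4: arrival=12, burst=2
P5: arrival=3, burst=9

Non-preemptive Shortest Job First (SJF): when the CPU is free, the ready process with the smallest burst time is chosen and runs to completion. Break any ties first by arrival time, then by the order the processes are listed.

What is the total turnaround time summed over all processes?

Schedule: | P0 0-10 | P5 10-19 | P4 19-21 | P2 21-25 | P1 25-31 | P3 31-39 |
Completion: P0=10  P1=31  P2=25  P3=39  P4=21  P5=19
Turnaround (C−A): P0=10  P1=16  P2=12  P3=26  P4=9  P5=16
Turnaround = completion − arrival: P0=10, P1=16, P2=12, P3=26, P4=9, P5=16
Total turnaround = 10 + 16 + 12 + 26 + 9 + 16 = 89

89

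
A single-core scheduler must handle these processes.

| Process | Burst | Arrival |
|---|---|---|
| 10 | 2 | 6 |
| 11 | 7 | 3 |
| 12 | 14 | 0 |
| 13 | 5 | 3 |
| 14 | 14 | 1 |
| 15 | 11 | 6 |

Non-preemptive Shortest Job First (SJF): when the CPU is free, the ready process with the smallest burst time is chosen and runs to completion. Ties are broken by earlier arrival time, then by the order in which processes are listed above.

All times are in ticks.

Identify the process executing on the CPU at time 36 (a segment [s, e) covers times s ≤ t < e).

Schedule: | 12 0-14 | 10 14-16 | 13 16-21 | 11 21-28 | 15 28-39 | 14 39-53 |
Completion: 10=16  11=28  12=14  13=21  14=53  15=39
Turnaround (C−A): 10=10  11=25  12=14  13=18  14=52  15=33

15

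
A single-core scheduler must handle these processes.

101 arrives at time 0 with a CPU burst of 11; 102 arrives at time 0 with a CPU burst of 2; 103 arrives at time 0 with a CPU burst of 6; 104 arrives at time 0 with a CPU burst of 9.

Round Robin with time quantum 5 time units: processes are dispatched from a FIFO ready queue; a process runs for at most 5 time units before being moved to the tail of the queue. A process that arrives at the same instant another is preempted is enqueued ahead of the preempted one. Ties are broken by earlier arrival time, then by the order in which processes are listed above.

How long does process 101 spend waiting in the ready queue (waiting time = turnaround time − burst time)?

Schedule: | 101 0-5 | 102 5-7 | 103 7-12 | 104 12-17 | 101 17-22 | 103 22-23 | 104 23-27 | 101 27-28 |
Completion: 101=28  102=7  103=23  104=27
Waiting(101) = turnaround − burst = 28 − 11 = 17

17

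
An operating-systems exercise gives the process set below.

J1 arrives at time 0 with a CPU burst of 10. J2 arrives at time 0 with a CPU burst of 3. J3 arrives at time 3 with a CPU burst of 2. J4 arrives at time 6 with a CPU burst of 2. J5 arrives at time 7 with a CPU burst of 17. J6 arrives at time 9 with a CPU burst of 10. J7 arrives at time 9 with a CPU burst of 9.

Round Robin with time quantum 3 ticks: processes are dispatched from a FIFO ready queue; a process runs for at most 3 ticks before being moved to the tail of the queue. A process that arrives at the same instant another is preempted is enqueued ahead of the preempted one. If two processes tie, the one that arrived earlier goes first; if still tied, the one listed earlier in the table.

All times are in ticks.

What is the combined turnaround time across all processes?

Schedule: | J1 0-3 | J2 3-6 | J3 6-8 | J1 8-11 | J4 11-13 | J5 13-16 | J6 16-19 | J7 19-22 | J1 22-25 | J5 25-28 | J6 28-31 | J7 31-34 | J1 34-35 | J5 35-38 | J6 38-41 | J7 41-44 | J5 44-47 | J6 47-48 | J5 48-53 |
Completion: J1=35  J2=6  J3=8  J4=13  J5=53  J6=48  J7=44
Turnaround (C−A): J1=35  J2=6  J3=5  J4=7  J5=46  J6=39  J7=35
Turnaround = completion − arrival: J1=35, J2=6, J3=5, J4=7, J5=46, J6=39, J7=35
Total turnaround = 35 + 6 + 5 + 7 + 46 + 39 + 35 = 173

173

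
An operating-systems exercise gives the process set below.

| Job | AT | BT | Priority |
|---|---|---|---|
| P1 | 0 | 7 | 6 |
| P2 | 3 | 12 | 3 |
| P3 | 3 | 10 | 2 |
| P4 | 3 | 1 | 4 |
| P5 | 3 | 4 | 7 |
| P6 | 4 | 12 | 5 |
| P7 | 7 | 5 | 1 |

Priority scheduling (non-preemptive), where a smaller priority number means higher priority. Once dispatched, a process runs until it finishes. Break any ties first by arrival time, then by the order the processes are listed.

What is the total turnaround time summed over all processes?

185

Schedule: | P1 0-7 | P7 7-12 | P3 12-22 | P2 22-34 | P4 34-35 | P6 35-47 | P5 47-51 |
Completion: P1=7  P2=34  P3=22  P4=35  P5=51  P6=47  P7=12
Turnaround (C−A): P1=7  P2=31  P3=19  P4=32  P5=48  P6=43  P7=5
Turnaround = completion − arrival: P1=7, P2=31, P3=19, P4=32, P5=48, P6=43, P7=5
Total turnaround = 7 + 31 + 19 + 32 + 48 + 43 + 5 = 185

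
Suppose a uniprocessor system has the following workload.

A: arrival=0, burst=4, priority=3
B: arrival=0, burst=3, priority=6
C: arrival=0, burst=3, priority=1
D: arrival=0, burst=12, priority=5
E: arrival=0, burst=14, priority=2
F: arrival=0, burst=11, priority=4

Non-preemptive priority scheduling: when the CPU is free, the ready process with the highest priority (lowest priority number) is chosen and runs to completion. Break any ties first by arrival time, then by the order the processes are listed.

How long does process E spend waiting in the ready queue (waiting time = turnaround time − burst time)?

3

Timeline: | C 0-3 | E 3-17 | A 17-21 | F 21-32 | D 32-44 | B 44-47 |
Completion: A=21  B=47  C=3  D=44  E=17  F=32
Turnaround (C−A): A=21  B=47  C=3  D=44  E=17  F=32
Waiting(E) = turnaround − burst = 17 − 14 = 3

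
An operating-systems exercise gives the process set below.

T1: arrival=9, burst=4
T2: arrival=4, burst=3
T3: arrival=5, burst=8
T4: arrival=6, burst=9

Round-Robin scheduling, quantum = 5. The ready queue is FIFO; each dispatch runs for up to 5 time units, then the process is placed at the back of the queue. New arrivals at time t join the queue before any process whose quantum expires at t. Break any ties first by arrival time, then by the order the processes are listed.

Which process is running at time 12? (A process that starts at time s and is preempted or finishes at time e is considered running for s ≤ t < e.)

T4

Timeline: | idle 0-4 | T2 4-7 | T3 7-12 | T4 12-17 | T1 17-21 | T3 21-24 | T4 24-28 |
Completion: T1=21  T2=7  T3=24  T4=28
Turnaround (C−A): T1=12  T2=3  T3=19  T4=22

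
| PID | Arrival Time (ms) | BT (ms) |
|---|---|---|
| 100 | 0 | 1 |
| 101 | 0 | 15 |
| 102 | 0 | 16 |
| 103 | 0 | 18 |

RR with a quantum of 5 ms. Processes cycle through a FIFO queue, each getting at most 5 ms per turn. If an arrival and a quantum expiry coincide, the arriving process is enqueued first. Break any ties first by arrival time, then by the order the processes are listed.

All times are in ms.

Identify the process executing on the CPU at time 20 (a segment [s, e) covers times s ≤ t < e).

Timeline: | 100 0-1 | 101 1-6 | 102 6-11 | 103 11-16 | 101 16-21 | 102 21-26 | 103 26-31 | 101 31-36 | 102 36-41 | 103 41-46 | 102 46-47 | 103 47-50 |
Completion: 100=1  101=36  102=47  103=50
Turnaround (C−A): 100=1  101=36  102=47  103=50

101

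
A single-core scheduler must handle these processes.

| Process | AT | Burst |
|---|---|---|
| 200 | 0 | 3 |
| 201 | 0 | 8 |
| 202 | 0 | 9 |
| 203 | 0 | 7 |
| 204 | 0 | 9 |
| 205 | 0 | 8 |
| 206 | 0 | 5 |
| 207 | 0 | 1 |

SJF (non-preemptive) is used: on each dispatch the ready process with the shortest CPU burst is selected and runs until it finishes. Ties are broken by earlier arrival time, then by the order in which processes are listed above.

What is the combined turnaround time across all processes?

Timeline: | 207 0-1 | 200 1-4 | 206 4-9 | 203 9-16 | 201 16-24 | 205 24-32 | 202 32-41 | 204 41-50 |
Completion: 200=4  201=24  202=41  203=16  204=50  205=32  206=9  207=1
Turnaround (C−A): 200=4  201=24  202=41  203=16  204=50  205=32  206=9  207=1
Turnaround = completion − arrival: 200=4, 201=24, 202=41, 203=16, 204=50, 205=32, 206=9, 207=1
Total turnaround = 4 + 24 + 41 + 16 + 50 + 32 + 9 + 1 = 177

177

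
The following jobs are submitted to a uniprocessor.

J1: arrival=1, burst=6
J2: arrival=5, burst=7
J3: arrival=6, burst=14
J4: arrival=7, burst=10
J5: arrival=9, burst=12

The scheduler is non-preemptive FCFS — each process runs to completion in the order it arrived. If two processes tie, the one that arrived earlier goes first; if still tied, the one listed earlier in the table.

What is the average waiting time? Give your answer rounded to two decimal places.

12.00

Timeline: | idle 0-1 | J1 1-7 | J2 7-14 | J3 14-28 | J4 28-38 | J5 38-50 |
Completion: J1=7  J2=14  J3=28  J4=38  J5=50
Waiting times: J1=0, J2=2, J3=8, J4=21, J5=29
Average waiting = (0+2+8+21+29) / 5 = 60/5 = 12.00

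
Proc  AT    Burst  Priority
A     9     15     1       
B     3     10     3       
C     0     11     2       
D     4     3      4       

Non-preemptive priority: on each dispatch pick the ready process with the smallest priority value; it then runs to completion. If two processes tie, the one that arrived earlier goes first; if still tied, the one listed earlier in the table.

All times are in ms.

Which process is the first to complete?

C

Gantt: | C 0-11 | A 11-26 | B 26-36 | D 36-39 |
Completion: A=26  B=36  C=11  D=39
Finish order: C → A → B → D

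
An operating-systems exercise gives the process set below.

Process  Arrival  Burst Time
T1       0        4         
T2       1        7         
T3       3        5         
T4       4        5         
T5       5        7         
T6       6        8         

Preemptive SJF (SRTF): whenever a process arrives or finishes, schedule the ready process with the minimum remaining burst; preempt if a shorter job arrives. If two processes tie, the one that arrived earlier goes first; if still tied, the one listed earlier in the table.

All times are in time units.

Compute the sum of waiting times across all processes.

57

Schedule: | T1 0-4 | T3 4-9 | T4 9-14 | T2 14-21 | T5 21-28 | T6 28-36 |
Completion: T1=4  T2=21  T3=9  T4=14  T5=28  T6=36
Turnaround (C−A): T1=4  T2=20  T3=6  T4=10  T5=23  T6=30
Waiting = turnaround − burst: T1=0, T2=13, T3=1, T4=5, T5=16, T6=22
Total waiting = 0 + 13 + 1 + 5 + 16 + 22 = 57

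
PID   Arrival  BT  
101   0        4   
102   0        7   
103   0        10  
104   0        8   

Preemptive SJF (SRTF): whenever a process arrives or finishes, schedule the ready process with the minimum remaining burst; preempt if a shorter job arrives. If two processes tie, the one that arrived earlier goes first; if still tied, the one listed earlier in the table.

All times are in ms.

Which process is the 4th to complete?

Schedule: | 101 0-4 | 102 4-11 | 104 11-19 | 103 19-29 |
Completion: 101=4  102=11  103=29  104=19
Turnaround (C−A): 101=4  102=11  103=29  104=19
Finish order: 101 → 102 → 104 → 103

103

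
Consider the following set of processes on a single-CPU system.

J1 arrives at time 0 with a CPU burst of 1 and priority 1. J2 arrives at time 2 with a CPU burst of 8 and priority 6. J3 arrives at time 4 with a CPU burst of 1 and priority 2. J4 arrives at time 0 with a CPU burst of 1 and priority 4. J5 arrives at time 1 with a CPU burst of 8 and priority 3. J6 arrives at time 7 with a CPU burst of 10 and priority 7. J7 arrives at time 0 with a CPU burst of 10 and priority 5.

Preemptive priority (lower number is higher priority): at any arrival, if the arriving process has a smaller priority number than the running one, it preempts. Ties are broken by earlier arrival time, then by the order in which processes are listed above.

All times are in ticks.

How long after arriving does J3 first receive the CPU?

Timeline: | J1 0-1 | J5 1-4 | J3 4-5 | J5 5-10 | J4 10-11 | J7 11-21 | J2 21-29 | J6 29-39 |
Completion: J1=1  J2=29  J3=5  J4=11  J5=10  J6=39  J7=21
Turnaround (C−A): J1=1  J2=27  J3=1  J4=11  J5=9  J6=32  J7=21
Response(J3) = first start − arrival = 4 − 4 = 0

0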